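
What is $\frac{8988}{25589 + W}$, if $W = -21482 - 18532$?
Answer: $- \frac{8988}{14425} \approx -0.62309$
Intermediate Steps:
$W = -40014$ ($W = -21482 - 18532 = -40014$)
$\frac{8988}{25589 + W} = \frac{8988}{25589 - 40014} = \frac{8988}{-14425} = 8988 \left(- \frac{1}{14425}\right) = - \frac{8988}{14425}$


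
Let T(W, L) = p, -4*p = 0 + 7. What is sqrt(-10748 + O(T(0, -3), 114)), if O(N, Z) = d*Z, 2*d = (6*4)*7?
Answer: 2*I*sqrt(293) ≈ 34.234*I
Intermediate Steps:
p = -7/4 (p = -(0 + 7)/4 = -1/4*7 = -7/4 ≈ -1.7500)
T(W, L) = -7/4
d = 84 (d = ((6*4)*7)/2 = (24*7)/2 = (1/2)*168 = 84)
O(N, Z) = 84*Z
sqrt(-10748 + O(T(0, -3), 114)) = sqrt(-10748 + 84*114) = sqrt(-10748 + 9576) = sqrt(-1172) = 2*I*sqrt(293)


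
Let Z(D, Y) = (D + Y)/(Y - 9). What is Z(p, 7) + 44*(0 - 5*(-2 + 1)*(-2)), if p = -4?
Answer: -883/2 ≈ -441.50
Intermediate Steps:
Z(D, Y) = (D + Y)/(-9 + Y)
Z(p, 7) + 44*(0 - 5*(-2 + 1)*(-2)) = (-4 + 7)/(-9 + 7) + 44*(0 - 5*(-2 + 1)*(-2)) = 3/(-2) + 44*(0 - 5*(-1)*(-2)) = -½*3 + 44*(0 + 5*(-2)) = -3/2 + 44*(0 - 10) = -3/2 + 44*(-10) = -3/2 - 440 = -883/2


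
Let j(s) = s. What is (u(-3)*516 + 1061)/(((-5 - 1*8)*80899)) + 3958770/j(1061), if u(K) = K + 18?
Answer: 320259815933/85833839 ≈ 3731.2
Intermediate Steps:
u(K) = 18 + K
(u(-3)*516 + 1061)/(((-5 - 1*8)*80899)) + 3958770/j(1061) = ((18 - 3)*516 + 1061)/(((-5 - 1*8)*80899)) + 3958770/1061 = (15*516 + 1061)/(((-5 - 8)*80899)) + 3958770*(1/1061) = (7740 + 1061)/((-13*80899)) + 3958770/1061 = 8801/(-1051687) + 3958770/1061 = 8801*(-1/1051687) + 3958770/1061 = -677/80899 + 3958770/1061 = 320259815933/85833839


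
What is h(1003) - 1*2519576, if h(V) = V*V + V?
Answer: -1512564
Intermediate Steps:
h(V) = V + V**2 (h(V) = V**2 + V = V + V**2)
h(1003) - 1*2519576 = 1003*(1 + 1003) - 1*2519576 = 1003*1004 - 2519576 = 1007012 - 2519576 = -1512564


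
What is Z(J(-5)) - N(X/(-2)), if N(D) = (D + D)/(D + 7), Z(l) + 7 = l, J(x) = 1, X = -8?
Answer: -74/11 ≈ -6.7273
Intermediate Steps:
Z(l) = -7 + l
N(D) = 2*D/(7 + D) (N(D) = (2*D)/(7 + D) = 2*D/(7 + D))
Z(J(-5)) - N(X/(-2)) = (-7 + 1) - 2*(-8/(-2))/(7 - 8/(-2)) = -6 - 2*(-8*(-½))/(7 - 8*(-½)) = -6 - 2*4/(7 + 4) = -6 - 2*4/11 = -6 - 1*8/11 = -6 - 8/11 = -74/11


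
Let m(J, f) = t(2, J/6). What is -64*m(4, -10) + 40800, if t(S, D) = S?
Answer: 40672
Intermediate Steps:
m(J, f) = 2
-64*m(4, -10) + 40800 = -64*2 + 40800 = -128 + 40800 = 40672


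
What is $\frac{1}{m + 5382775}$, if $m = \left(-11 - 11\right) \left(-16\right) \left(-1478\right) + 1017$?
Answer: $\frac{1}{4863536} \approx 2.0561 \cdot 10^{-7}$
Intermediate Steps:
$m = -519239$ ($m = \left(-22\right) \left(-16\right) \left(-1478\right) + 1017 = 352 \left(-1478\right) + 1017 = -520256 + 1017 = -519239$)
$\frac{1}{m + 5382775} = \frac{1}{-519239 + 5382775} = \frac{1}{4863536}$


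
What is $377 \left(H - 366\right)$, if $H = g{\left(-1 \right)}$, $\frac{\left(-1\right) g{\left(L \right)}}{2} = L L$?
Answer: $-138736$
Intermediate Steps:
$g{\left(L \right)} = - 2 L^{2}$ ($g{\left(L \right)} = - 2 L L = - 2 L^{2}$)
$H = -2$ ($H = - 2 \left(-1\right)^{2} = \left(-2\right) 1 = -2$)
$377 \left(H - 366\right) = 377 \left(-2 - 366\right) = 377 \left(-368\right) = -138736$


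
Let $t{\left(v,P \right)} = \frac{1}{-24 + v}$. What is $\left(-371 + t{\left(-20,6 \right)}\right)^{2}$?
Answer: $\frac{266505625}{1936} \approx 1.3766 \cdot 10^{5}$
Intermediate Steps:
$\left(-371 + t{\left(-20,6 \right)}\right)^{2} = \left(-371 + \frac{1}{-24 - 20}\right)^{2} = \left(-371 + \frac{1}{-44}\right)^{2} = \left(-371 - \frac{1}{44}\right)^{2} = \left(- \frac{16325}{44}\right)^{2} = \frac{266505625}{1936}$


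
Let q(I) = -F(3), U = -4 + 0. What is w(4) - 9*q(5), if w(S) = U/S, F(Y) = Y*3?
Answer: 80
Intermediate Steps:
U = -4
F(Y) = 3*Y
q(I) = -9 (q(I) = -3*3 = -1*9 = -9)
w(S) = -4/S
w(4) - 9*q(5) = -4/4 - 9*(-9) = -4*¼ + 81 = -1 + 81 = 80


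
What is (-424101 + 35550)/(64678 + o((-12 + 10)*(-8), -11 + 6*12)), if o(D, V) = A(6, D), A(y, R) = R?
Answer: -388551/64694 ≈ -6.0060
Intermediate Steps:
o(D, V) = D
(-424101 + 35550)/(64678 + o((-12 + 10)*(-8), -11 + 6*12)) = (-424101 + 35550)/(64678 + (-12 + 10)*(-8)) = -388551/(64678 - 2*(-8)) = -388551/(64678 + 16) = -388551/64694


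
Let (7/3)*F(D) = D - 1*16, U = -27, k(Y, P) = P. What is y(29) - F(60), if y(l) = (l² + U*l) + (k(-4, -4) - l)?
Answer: 43/7 ≈ 6.1429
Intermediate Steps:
F(D) = -48/7 + 3*D/7 (F(D) = 3*(D - 1*16)/7 = 3*(D - 16)/7 = 3*(-16 + D)/7 = -48/7 + 3*D/7)
y(l) = -4 + l² - 28*l (y(l) = (l² - 27*l) + (-4 - l) = -4 + l² - 28*l)
y(29) - F(60) = (-4 + 29² - 28*29) - (-48/7 + (3/7)*60) = (-4 + 841 - 812) - (-48/7 + 180/7) = 25 - 1*132/7 = 25 - 132/7 = 43/7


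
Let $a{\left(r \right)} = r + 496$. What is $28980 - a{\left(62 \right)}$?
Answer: $28422$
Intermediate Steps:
$a{\left(r \right)} = 496 + r$
$28980 - a{\left(62 \right)} = 28980 - \left(496 + 62\right) = 28980 - 558 = 28422$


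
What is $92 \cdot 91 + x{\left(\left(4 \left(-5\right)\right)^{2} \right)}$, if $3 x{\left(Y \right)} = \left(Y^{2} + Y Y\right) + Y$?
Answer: $115172$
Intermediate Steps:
$x{\left(Y \right)} = \frac{Y}{3} + \frac{2 Y^{2}}{3}$ ($x{\left(Y \right)} = \frac{\left(Y^{2} + Y Y\right) + Y}{3} = \frac{\left(Y^{2} + Y^{2}\right) + Y}{3} = \frac{2 Y^{2} + Y}{3} = \frac{Y + 2 Y^{2}}{3} = \frac{Y}{3} + \frac{2 Y^{2}}{3}$)
$92 \cdot 91 + x{\left(\left(4 \left(-5\right)\right)^{2} \right)} = 92 \cdot 91 + \frac{\left(4 \left(-5\right)\right)^{2} \left(1 + 2 \left(4 \left(-5\right)\right)^{2}\right)}{3} = 8372 + \frac{\left(-20\right)^{2} \left(1 + 2 \left(-20\right)^{2}\right)}{3} = 8372 + \frac{1}{3} \cdot 400 \left(1 + 2 \cdot 400\right) = 8372 + \frac{1}{3} \cdot 400 \left(1 + 800\right) = 8372 + \frac{1}{3} \cdot 400 \cdot 801 = 8372 + 106800 = 115172$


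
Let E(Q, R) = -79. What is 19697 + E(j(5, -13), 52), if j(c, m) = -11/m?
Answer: 19618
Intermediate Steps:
19697 + E(j(5, -13), 52) = 19697 - 79 = 19618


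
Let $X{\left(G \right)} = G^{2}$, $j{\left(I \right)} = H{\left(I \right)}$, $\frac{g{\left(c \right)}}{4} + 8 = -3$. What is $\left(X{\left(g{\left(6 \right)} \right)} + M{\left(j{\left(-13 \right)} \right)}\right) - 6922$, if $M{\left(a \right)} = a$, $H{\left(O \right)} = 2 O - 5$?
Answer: $-5017$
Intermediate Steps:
$H{\left(O \right)} = -5 + 2 O$
$g{\left(c \right)} = -44$ ($g{\left(c \right)} = -32 + 4 \left(-3\right) = -32 - 12 = -44$)
$j{\left(I \right)} = -5 + 2 I$
$\left(X{\left(g{\left(6 \right)} \right)} + M{\left(j{\left(-13 \right)} \right)}\right) - 6922 = \left(\left(-44\right)^{2} + \left(-5 + 2 \left(-13\right)\right)\right) - 6922 = \left(1936 - 31\right) - 6922 = 1905 - 6922 = -5017$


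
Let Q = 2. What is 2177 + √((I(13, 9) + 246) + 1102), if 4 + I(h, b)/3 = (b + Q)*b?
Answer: 2177 + √1633 ≈ 2217.4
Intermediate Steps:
I(h, b) = -12 + 3*b*(2 + b) (I(h, b) = -12 + 3*((b + 2)*b) = -12 + 3*((2 + b)*b) = -12 + 3*(b*(2 + b)) = -12 + 3*b*(2 + b))
2177 + √((I(13, 9) + 246) + 1102) = 2177 + √(((-12 + 3*9² + 6*9) + 246) + 1102) = 2177 + √(((-12 + 3*81 + 54) + 246) + 1102) = 2177 + √(((-12 + 243 + 54) + 246) + 1102) = 2177 + √((285 + 246) + 1102) = 2177 + √(531 + 1102) = 2177 + √1633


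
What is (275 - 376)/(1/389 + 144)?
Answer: -39289/56017 ≈ -0.70138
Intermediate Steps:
(275 - 376)/(1/389 + 144) = -101/(1*(1/389) + 144) = -101/(1/389 + 144) = -101/56017/389 = -101*389/56017 = -39289/56017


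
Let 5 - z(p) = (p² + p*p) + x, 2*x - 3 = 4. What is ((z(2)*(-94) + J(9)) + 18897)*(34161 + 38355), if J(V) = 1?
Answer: 1414714644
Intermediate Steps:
x = 7/2 (x = 3/2 + (½)*4 = 3/2 + 2 = 7/2 ≈ 3.5000)
z(p) = 3/2 - 2*p² (z(p) = 5 - ((p² + p*p) + 7/2) = 5 - ((p² + p²) + 7/2) = 5 - (2*p² + 7/2) = 5 - (7/2 + 2*p²) = 5 + (-7/2 - 2*p²) = 3/2 - 2*p²)
((z(2)*(-94) + J(9)) + 18897)*(34161 + 38355) = (((3/2 - 2*2²)*(-94) + 1) + 18897)*(34161 + 38355) = (((3/2 - 2*4)*(-94) + 1) + 18897)*72516 = (((3/2 - 8)*(-94) + 1) + 18897)*72516 = ((-13/2*(-94) + 1) + 18897)*72516 = ((611 + 1) + 18897)*72516 = (612 + 18897)*72516 = 19509*72516 = 1414714644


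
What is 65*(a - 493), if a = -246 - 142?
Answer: -57265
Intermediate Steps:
a = -388
65*(a - 493) = 65*(-388 - 493) = 65*(-881) = -57265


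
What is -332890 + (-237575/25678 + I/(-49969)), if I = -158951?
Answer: -427140274409377/1283103982 ≈ -3.3290e+5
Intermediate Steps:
-332890 + (-237575/25678 + I/(-49969)) = -332890 + (-237575/25678 - 158951/(-49969)) = -332890 + (-237575*1/25678 - 158951*(-1/49969)) = -332890 + (-237575/25678 + 158951/49969) = -332890 - 7789841397/1283103982 = -427140274409377/1283103982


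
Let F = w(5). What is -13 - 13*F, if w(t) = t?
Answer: -78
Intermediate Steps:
F = 5
-13 - 13*F = -13 - 13*5 = -13 - 65 = -78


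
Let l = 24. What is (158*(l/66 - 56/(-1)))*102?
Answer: 9991920/11 ≈ 9.0836e+5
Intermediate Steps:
(158*(l/66 - 56/(-1)))*102 = (158*(24/66 - 56/(-1)))*102 = (158*(24*(1/66) - 56*(-1)))*102 = (158*(4/11 + 56))*102 = (158*(620/11))*102 = (97960/11)*102 = 9991920/11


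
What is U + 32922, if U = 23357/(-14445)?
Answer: 475534933/14445 ≈ 32920.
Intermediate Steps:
U = -23357/14445 (U = 23357*(-1/14445) = -23357/14445 ≈ -1.6170)
U + 32922 = -23357/14445 + 32922 = 475534933/14445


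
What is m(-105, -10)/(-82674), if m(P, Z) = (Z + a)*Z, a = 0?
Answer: -50/41337 ≈ -0.0012096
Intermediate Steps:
m(P, Z) = Z² (m(P, Z) = (Z + 0)*Z = Z*Z = Z²)
m(-105, -10)/(-82674) = (-10)²/(-82674) = 100*(-1/82674) = -50/41337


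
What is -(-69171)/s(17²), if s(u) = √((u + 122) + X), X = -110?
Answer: 69171*√301/301 ≈ 3986.9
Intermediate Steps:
s(u) = √(12 + u) (s(u) = √((u + 122) - 110) = √((122 + u) - 110) = √(12 + u))
-(-69171)/s(17²) = -(-69171)/(√(12 + 17²)) = -(-69171)/(√(12 + 289)) = -(-69171)/(√301) = -(-69171)*√301/301 = 69171*√301/301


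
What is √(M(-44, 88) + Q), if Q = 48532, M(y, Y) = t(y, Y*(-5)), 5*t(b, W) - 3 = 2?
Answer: √48533 ≈ 220.30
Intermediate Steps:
t(b, W) = 1 (t(b, W) = ⅗ + (⅕)*2 = ⅗ + ⅖ = 1)
M(y, Y) = 1
√(M(-44, 88) + Q) = √(1 + 48532) = √48533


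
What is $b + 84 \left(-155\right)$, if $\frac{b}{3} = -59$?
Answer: $-13197$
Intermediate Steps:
$b = -177$ ($b = 3 \left(-59\right) = -177$)
$b + 84 \left(-155\right) = -177 + 84 \left(-155\right) = -177 - 13020 = -13197$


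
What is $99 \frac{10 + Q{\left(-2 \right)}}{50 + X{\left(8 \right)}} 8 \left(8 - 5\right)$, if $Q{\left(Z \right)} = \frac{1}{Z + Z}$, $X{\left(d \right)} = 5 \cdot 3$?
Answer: $\frac{1782}{5} \approx 356.4$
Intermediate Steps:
$X{\left(d \right)} = 15$
$Q{\left(Z \right)} = \frac{1}{2 Z}$
$99 \frac{10 + Q{\left(-2 \right)}}{50 + X{\left(8 \right)}} 8 \left(8 - 5\right) = 99 \frac{10 + \frac{1}{2 \left(-2\right)}}{50 + 15} \cdot 8 \left(8 - 5\right) = 99 \frac{10 + \frac{1}{2} \left(- \frac{1}{2}\right)}{65} \cdot 8 \cdot 3 = 99 \left(10 - \frac{1}{4}\right) \frac{1}{65} \cdot 24 = 99 \cdot \frac{39}{4} \cdot \frac{1}{65} \cdot 24 = 99 \cdot \frac{3}{20} \cdot 24 = \frac{297}{20} \cdot 24 = \frac{1782}{5}$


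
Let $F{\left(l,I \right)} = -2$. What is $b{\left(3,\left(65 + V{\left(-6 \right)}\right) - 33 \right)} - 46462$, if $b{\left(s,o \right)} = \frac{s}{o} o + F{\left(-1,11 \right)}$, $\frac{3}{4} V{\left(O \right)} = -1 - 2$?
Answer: $-46461$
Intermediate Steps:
$V{\left(O \right)} = -4$ ($V{\left(O \right)} = \frac{4 \left(-1 - 2\right)}{3} = \frac{4}{3} \left(-3\right) = -4$)
$b{\left(s,o \right)} = -2 + s$ ($b{\left(s,o \right)} = \frac{s}{o} o - 2 = s - 2 = -2 + s$)
$b{\left(3,\left(65 + V{\left(-6 \right)}\right) - 33 \right)} - 46462 = \left(-2 + 3\right) - 46462 = 1 - 46462 = -46461$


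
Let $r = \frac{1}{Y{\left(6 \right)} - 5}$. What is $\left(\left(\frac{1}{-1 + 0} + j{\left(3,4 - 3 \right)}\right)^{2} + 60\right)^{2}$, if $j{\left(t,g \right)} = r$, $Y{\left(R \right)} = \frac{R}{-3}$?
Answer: $\frac{9024016}{2401} \approx 3758.4$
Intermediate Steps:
$Y{\left(R \right)} = - \frac{R}{3}$ ($Y{\left(R \right)} = R \left(- \frac{1}{3}\right) = - \frac{R}{3}$)
$r = - \frac{1}{7}$ ($r = \frac{1}{\left(- \frac{1}{3}\right) 6 - 5} = \frac{1}{-2 - 5} = \frac{1}{-7} = - \frac{1}{7} \approx -0.14286$)
$j{\left(t,g \right)} = - \frac{1}{7}$
$\left(\left(\frac{1}{-1 + 0} + j{\left(3,4 - 3 \right)}\right)^{2} + 60\right)^{2} = \left(\left(\frac{1}{-1 + 0} - \frac{1}{7}\right)^{2} + 60\right)^{2} = \left(\left(\frac{1}{-1} - \frac{1}{7}\right)^{2} + 60\right)^{2} = \left(\left(-1 - \frac{1}{7}\right)^{2} + 60\right)^{2} = \left(\left(- \frac{8}{7}\right)^{2} + 60\right)^{2} = \left(\frac{64}{49} + 60\right)^{2} = \left(\frac{3004}{49}\right)^{2} = \frac{9024016}{2401}$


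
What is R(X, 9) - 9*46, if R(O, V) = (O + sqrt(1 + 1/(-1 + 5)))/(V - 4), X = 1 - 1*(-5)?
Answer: -2064/5 + sqrt(5)/10 ≈ -412.58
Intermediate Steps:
X = 6 (X = 1 + 5 = 6)
R(O, V) = (O + sqrt(5)/2)/(-4 + V) (R(O, V) = (O + sqrt(1 + 1/4))/(-4 + V) = (O + sqrt(5/4))/(-4 + V) = (O + sqrt(5)/2)/(-4 + V))
R(X, 9) - 9*46 = (6 + sqrt(5)/2)/(-4 + 9) - 9*46 = (6 + sqrt(5)/2)/5 - 414 = (6/5 + sqrt(5)/10) - 414 = -2064/5 + sqrt(5)/10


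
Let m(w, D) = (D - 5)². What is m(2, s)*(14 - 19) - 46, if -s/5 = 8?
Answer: -10171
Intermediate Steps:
s = -40 (s = -5*8 = -40)
m(w, D) = (-5 + D)²
m(2, s)*(14 - 19) - 46 = (-5 - 40)²*(14 - 19) - 46 = (-45)²*(-5) - 46 = 2025*(-5) - 46 = -10125 - 46 = -10171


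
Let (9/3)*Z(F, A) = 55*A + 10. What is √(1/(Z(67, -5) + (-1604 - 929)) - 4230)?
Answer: I*√65398445418/3932 ≈ 65.038*I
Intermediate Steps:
Z(F, A) = 10/3 + 55*A/3 (Z(F, A) = (55*A + 10)/3 = (10 + 55*A)/3 = 10/3 + 55*A/3)
√(1/(Z(67, -5) + (-1604 - 929)) - 4230) = √(1/((10/3 + (55/3)*(-5)) + (-1604 - 929)) - 4230) = √(1/((10/3 - 275/3) - 2533) - 4230) = √(1/(-265/3 - 2533) - 4230) = √(1/(-7864/3) - 4230) = √(-3/7864 - 4230) = √(-33264723/7864) = I*√65398445418/3932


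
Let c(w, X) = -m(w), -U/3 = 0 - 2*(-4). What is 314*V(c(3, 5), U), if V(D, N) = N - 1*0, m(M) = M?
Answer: -7536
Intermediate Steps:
U = -24 (U = -3*(0 - 2*(-4)) = -3*(0 + 8) = -3*8 = -24)
c(w, X) = -w
V(D, N) = N (V(D, N) = N + 0 = N)
314*V(c(3, 5), U) = 314*(-24) = -7536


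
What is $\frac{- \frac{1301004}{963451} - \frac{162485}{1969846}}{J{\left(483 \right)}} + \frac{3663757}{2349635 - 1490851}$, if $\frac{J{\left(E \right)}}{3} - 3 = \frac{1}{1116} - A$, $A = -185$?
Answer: $\frac{728994061787097619976693}{170977896363064107689888} \approx 4.2637$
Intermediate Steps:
$J{\left(E \right)} = \frac{209809}{372}$ ($J{\left(E \right)} = 9 + 3 \left(\frac{1}{1116} - -185\right) = 9 + 3 \left(\frac{1}{1116} + 185\right) = 9 + 3 \cdot \frac{206461}{1116} = 9 + \frac{206461}{372} = \frac{209809}{372}$)
$\frac{- \frac{1301004}{963451} - \frac{162485}{1969846}}{J{\left(483 \right)}} + \frac{3663757}{2349635 - 1490851} = \frac{- \frac{1301004}{963451} - \frac{162485}{1969846}}{\frac{209809}{372}} + \frac{3663757}{2349635 - 1490851} = \left(\left(-1301004\right) \frac{1}{963451} - \frac{162485}{1969846}\right) \frac{372}{209809} + \frac{3663757}{858784} = \left(- \frac{1301004}{963451} - \frac{162485}{1969846}\right) \frac{372}{209809} + 3663757 \cdot \frac{1}{858784} = \left(- \frac{2719323861119}{1897850098546}\right) \frac{372}{209809} + \frac{3663757}{858784} = - \frac{505794238168134}{199093015662918857} + \frac{3663757}{858784} = \frac{728994061787097619976693}{170977896363064107689888}$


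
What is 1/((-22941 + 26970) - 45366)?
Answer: -1/41337 ≈ -2.4191e-5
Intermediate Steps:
1/((-22941 + 26970) - 45366) = 1/(4029 - 45366) = 1/(-41337) = -1/41337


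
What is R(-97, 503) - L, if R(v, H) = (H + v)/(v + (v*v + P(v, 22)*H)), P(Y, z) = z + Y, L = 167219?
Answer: -678741979/4059 ≈ -1.6722e+5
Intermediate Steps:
P(Y, z) = Y + z
R(v, H) = (H + v)/(v + v² + H*(22 + v)) (R(v, H) = (H + v)/(v + (v*v + (v + 22)*H)) = (H + v)/(v + (v² + (22 + v)*H)) = (H + v)/(v + (v² + H*(22 + v))) = (H + v)/(v + v² + H*(22 + v)))
R(-97, 503) - L = (503 - 97)/(-97 + (-97)² + 503*(22 - 97)) - 1*167219 = 406/(-97 + 9409 + 503*(-75)) - 167219 = 406/(-97 + 9409 - 37725) - 167219 = 406/(-28413) - 167219 = -1/28413*406 - 167219 = -58/4059 - 167219 = -678741979/4059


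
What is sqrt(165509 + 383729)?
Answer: sqrt(549238) ≈ 741.11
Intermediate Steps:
sqrt(165509 + 383729) = sqrt(549238)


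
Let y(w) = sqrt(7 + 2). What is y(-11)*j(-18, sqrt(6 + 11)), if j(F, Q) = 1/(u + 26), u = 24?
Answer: 3/50 ≈ 0.060000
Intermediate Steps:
j(F, Q) = 1/50 (j(F, Q) = 1/(24 + 26) = 1/50)
y(w) = 3 (y(w) = sqrt(9) = 3)
y(-11)*j(-18, sqrt(6 + 11)) = 3*(1/50) = 3/50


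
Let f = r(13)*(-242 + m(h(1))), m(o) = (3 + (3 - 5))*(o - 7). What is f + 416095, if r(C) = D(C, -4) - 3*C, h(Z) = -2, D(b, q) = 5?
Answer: 424629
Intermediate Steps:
r(C) = 5 - 3*C
m(o) = -7 + o (m(o) = (3 - 2)*(-7 + o) = 1*(-7 + o) = -7 + o)
f = 8534 (f = (5 - 3*13)*(-242 + (-7 - 2)) = (5 - 39)*(-242 - 9) = -34*(-251) = 8534)
f + 416095 = 8534 + 416095 = 424629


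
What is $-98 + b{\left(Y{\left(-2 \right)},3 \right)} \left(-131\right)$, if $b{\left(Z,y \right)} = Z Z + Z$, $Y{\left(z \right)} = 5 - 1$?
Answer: $-2718$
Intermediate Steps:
$Y{\left(z \right)} = 4$ ($Y{\left(z \right)} = 5 - 1 = 4$)
$b{\left(Z,y \right)} = Z + Z^{2}$ ($b{\left(Z,y \right)} = Z^{2} + Z = Z + Z^{2}$)
$-98 + b{\left(Y{\left(-2 \right)},3 \right)} \left(-131\right) = -98 + 4 \left(1 + 4\right) \left(-131\right) = -98 + 4 \cdot 5 \left(-131\right) = -98 + 20 \left(-131\right) = -98 - 2620 = -2718$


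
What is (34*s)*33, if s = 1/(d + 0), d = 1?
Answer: 1122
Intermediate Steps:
s = 1 (s = 1/(1 + 0) = 1/1 = 1)
(34*s)*33 = (34*1)*33 = 34*33 = 1122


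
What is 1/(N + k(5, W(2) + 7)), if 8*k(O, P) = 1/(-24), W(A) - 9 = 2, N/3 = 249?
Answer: 192/143423 ≈ 0.0013387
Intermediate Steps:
N = 747 (N = 3*249 = 747)
W(A) = 11 (W(A) = 9 + 2 = 11)
k(O, P) = -1/192 (k(O, P) = (⅛)/(-24) = (⅛)*(-1/24) = -1/192)
1/(N + k(5, W(2) + 7)) = 1/(747 - 1/192) = 1/(143423/192) = 192/143423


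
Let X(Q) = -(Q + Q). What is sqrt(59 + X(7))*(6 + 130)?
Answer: 408*sqrt(5) ≈ 912.32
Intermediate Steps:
X(Q) = -2*Q
sqrt(59 + X(7))*(6 + 130) = sqrt(59 - 2*7)*(6 + 130) = sqrt(59 - 14)*136 = sqrt(45)*136 = (3*sqrt(5))*136 = 408*sqrt(5)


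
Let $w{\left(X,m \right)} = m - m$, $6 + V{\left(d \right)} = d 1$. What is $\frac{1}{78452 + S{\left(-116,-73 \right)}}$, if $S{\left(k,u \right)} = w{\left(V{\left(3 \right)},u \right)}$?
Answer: $\frac{1}{78452} \approx 1.2747 \cdot 10^{-5}$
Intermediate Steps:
$V{\left(d \right)} = -6 + d$ ($V{\left(d \right)} = -6 + d 1 = -6 + d$)
$w{\left(X,m \right)} = 0$
$S{\left(k,u \right)} = 0$
$\frac{1}{78452 + S{\left(-116,-73 \right)}} = \frac{1}{78452 + 0} = \frac{1}{78452}$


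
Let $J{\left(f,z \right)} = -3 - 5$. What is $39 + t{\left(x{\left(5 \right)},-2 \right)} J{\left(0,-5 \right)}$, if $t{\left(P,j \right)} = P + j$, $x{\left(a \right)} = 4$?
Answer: $23$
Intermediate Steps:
$J{\left(f,z \right)} = -8$ ($J{\left(f,z \right)} = -3 - 5 = -8$)
$39 + t{\left(x{\left(5 \right)},-2 \right)} J{\left(0,-5 \right)} = 39 + \left(4 - 2\right) \left(-8\right) = 39 + 2 \left(-8\right) = 39 - 16 = 23$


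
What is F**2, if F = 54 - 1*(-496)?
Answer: 302500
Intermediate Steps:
F = 550 (F = 54 + 496 = 550)
F**2 = 550**2 = 302500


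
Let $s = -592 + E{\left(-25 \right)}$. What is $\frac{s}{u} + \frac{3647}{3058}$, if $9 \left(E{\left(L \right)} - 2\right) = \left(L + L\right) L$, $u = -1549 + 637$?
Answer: $\frac{5293757}{3137508} \approx 1.6872$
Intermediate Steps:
$u = -912$
$E{\left(L \right)} = 2 + \frac{2 L^{2}}{9}$ ($E{\left(L \right)} = 2 + \frac{\left(L + L\right) L}{9} = 2 + \frac{2 L L}{9} = 2 + \frac{2 L^{2}}{9}$)
$s = - \frac{4060}{9}$ ($s = -592 + \left(2 + \frac{2 \left(-25\right)^{2}}{9}\right) = -592 + \left(2 + \frac{2}{9} \cdot 625\right) = -592 + \left(2 + \frac{1250}{9}\right) = -592 + \frac{1268}{9} = - \frac{4060}{9} \approx -451.11$)
$\frac{s}{u} + \frac{3647}{3058} = - \frac{4060}{9 \left(-912\right)} + \frac{3647}{3058} = \left(- \frac{4060}{9}\right) \left(- \frac{1}{912}\right) + 3647 \cdot \frac{1}{3058} = \frac{1015}{2052} + \frac{3647}{3058} = \frac{5293757}{3137508}$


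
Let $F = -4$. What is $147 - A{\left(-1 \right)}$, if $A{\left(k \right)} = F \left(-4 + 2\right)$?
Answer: $139$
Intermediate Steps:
$A{\left(k \right)} = 8$ ($A{\left(k \right)} = - 4 \left(-4 + 2\right) = \left(-4\right) \left(-2\right) = 8$)
$147 - A{\left(-1 \right)} = 147 - 8 = 139$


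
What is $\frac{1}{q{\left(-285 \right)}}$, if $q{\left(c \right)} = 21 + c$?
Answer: $- \frac{1}{264} \approx -0.0037879$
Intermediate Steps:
$\frac{1}{q{\left(-285 \right)}} = \frac{1}{21 - 285} = \frac{1}{-264} = - \frac{1}{264}$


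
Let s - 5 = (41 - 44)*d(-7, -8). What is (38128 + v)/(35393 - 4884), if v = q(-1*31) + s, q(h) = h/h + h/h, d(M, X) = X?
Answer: 38159/30509 ≈ 1.2507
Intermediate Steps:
q(h) = 2 (q(h) = 1 + 1 = 2)
s = 29 (s = 5 + (41 - 44)*(-8) = 5 - 3*(-8) = 5 + 24 = 29)
v = 31 (v = 2 + 29 = 31)
(38128 + v)/(35393 - 4884) = (38128 + 31)/(35393 - 4884) = 38159/30509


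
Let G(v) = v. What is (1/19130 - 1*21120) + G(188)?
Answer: -400429159/19130 ≈ -20932.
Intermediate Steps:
(1/19130 - 1*21120) + G(188) = (1/19130 - 1*21120) + 188 = (1/19130 - 21120) + 188 = -404025599/19130 + 188 = -400429159/19130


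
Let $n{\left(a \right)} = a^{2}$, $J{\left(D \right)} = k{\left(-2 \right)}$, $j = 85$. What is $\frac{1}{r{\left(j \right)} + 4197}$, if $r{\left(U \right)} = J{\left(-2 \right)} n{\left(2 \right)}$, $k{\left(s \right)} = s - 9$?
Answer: $\frac{1}{4153} \approx 0.00024079$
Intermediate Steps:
$k{\left(s \right)} = -9 + s$ ($k{\left(s \right)} = s - 9 = -9 + s$)
$J{\left(D \right)} = -11$ ($J{\left(D \right)} = -9 - 2 = -11$)
$r{\left(U \right)} = -44$ ($r{\left(U \right)} = - 11 \cdot 2^{2} = \left(-11\right) 4 = -44$)
$\frac{1}{r{\left(j \right)} + 4197} = \frac{1}{-44 + 4197} = \frac{1}{4153}$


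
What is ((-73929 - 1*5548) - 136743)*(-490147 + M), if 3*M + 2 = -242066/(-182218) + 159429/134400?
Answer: 64886240630676330143/612252480 ≈ 1.0598e+11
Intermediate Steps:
M = 2100717587/12245049600 (M = -⅔ + (-242066/(-182218) + 159429/134400)/3 = -⅔ + (-242066*(-1/182218) + 159429*(1/134400))/3 = -⅔ + (121033/91109 + 53143/44800)/3 = -⅔ + (⅓)*(10264083987/4081683200) = -⅔ + 3421361329/4081683200 = 2100717587/12245049600 ≈ 0.17156)
((-73929 - 1*5548) - 136743)*(-490147 + M) = ((-73929 - 1*5548) - 136743)*(-490147 + 2100717587/12245049600) = ((-73929 - 5548) - 136743)*(-6001872225573613/12245049600) = (-79477 - 136743)*(-6001872225573613/12245049600) = -216220*(-6001872225573613/12245049600) = 64886240630676330143/612252480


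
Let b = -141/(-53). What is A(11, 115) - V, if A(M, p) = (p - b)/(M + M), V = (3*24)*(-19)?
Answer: 800521/583 ≈ 1373.1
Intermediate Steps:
b = 141/53 (b = -141*(-1/53) = 141/53 ≈ 2.6604)
V = -1368 (V = 72*(-19) = -1368)
A(M, p) = (-141/53 + p)/(2*M) (A(M, p) = (p - 1*141/53)/(M + M) = (p - 141/53)/((2*M)) = (-141/53 + p)*(1/(2*M)) = (-141/53 + p)/(2*M))
A(11, 115) - V = (1/106)*(-141 + 53*115)/11 - 1*(-1368) = (1/106)*(1/11)*(-141 + 6095) + 1368 = (1/106)*(1/11)*5954 + 1368 = 2977/583 + 1368 = 800521/583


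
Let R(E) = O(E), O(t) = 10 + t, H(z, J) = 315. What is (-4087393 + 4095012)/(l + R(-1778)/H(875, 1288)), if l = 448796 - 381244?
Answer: 126315/1119848 ≈ 0.11280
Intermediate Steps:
l = 67552
R(E) = 10 + E
(-4087393 + 4095012)/(l + R(-1778)/H(875, 1288)) = (-4087393 + 4095012)/(67552 + (10 - 1778)/315) = 7619/(67552 - 1768*1/315) = 7619/(67552 - 1768/315) = 7619/(21277112/315) = 7619*(315/21277112) = 126315/1119848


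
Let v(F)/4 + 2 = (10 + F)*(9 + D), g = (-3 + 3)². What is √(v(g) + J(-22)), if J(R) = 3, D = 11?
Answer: √795 ≈ 28.196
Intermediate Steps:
g = 0 (g = 0² = 0)
v(F) = 792 + 80*F (v(F) = -8 + 4*((10 + F)*(9 + 11)) = -8 + 4*((10 + F)*20) = -8 + 4*(200 + 20*F) = -8 + (800 + 80*F) = 792 + 80*F)
√(v(g) + J(-22)) = √((792 + 80*0) + 3) = √((792 + 0) + 3) = √(792 + 3) = √795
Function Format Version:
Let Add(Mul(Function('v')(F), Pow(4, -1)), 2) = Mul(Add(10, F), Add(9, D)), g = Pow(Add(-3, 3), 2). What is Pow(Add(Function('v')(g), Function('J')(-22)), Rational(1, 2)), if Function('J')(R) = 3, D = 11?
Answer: Pow(795, Rational(1, 2)) ≈ 28.196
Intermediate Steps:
g = 0 (g = Pow(0, 2) = 0)
Function('v')(F) = Add(792, Mul(80, F)) (Function('v')(F) = Add(-8, Mul(4, Mul(Add(10, F), Add(9, 11)))) = Add(-8, Mul(4, Mul(Add(10, F), 20))) = Add(-8, Mul(4, Add(200, Mul(20, F)))) = Add(-8, Add(800, Mul(80, F))) = Add(792, Mul(80, F)))
Pow(Add(Function('v')(g), Function('J')(-22)), Rational(1, 2)) = Pow(Add(Add(792, Mul(80, 0)), 3), Rational(1, 2)) = Pow(Add(Add(792, 0), 3), Rational(1, 2)) = Pow(Add(792, 3), Rational(1, 2)) = Pow(795, Rational(1, 2))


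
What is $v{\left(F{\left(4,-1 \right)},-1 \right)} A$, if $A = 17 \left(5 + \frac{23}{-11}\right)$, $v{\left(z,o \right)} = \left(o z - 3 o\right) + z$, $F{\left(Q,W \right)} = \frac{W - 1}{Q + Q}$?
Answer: $\frac{1632}{11} \approx 148.36$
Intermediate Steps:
$F{\left(Q,W \right)} = \frac{-1 + W}{2 Q}$
$v{\left(z,o \right)} = z - 3 o + o z$ ($v{\left(z,o \right)} = \left(- 3 o + o z\right) + z = z - 3 o + o z$)
$A = \frac{544}{11}$ ($A = 17 \left(5 + 23 \left(- \frac{1}{11}\right)\right) = 17 \left(5 - \frac{23}{11}\right) = 17 \cdot \frac{32}{11} = \frac{544}{11} \approx 49.455$)
$v{\left(F{\left(4,-1 \right)},-1 \right)} A = \left(\frac{-1 - 1}{2 \cdot 4} - -3 - \frac{-1 - 1}{2 \cdot 4}\right) \frac{544}{11} = \left(\frac{1}{2} \cdot \frac{1}{4} \left(-2\right) + 3 - \frac{1}{2} \cdot \frac{1}{4} \left(-2\right)\right) \frac{544}{11} = \left(- \frac{1}{4} + 3 - - \frac{1}{4}\right) \frac{544}{11} = \left(- \frac{1}{4} + 3 + \frac{1}{4}\right) \frac{544}{11} = 3 \cdot \frac{544}{11} = \frac{1632}{11}$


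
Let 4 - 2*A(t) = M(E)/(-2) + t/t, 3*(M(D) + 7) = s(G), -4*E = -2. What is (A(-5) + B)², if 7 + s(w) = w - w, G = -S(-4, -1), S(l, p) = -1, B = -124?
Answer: 561001/36 ≈ 15583.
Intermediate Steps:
E = ½ (E = -¼*(-2) = ½ ≈ 0.50000)
G = 1 (G = -1*(-1) = 1)
s(w) = -7 (s(w) = -7 + (w - w) = -7 + 0 = -7)
M(D) = -28/3 (M(D) = -7 + (⅓)*(-7) = -7 - 7/3 = -28/3)
A(t) = -⅚ (A(t) = 2 - (-28/3/(-2) + t/t)/2 = 2 - (-28/3*(-½) + 1)/2 = 2 - (14/3 + 1)/2 = 2 - ½*17/3 = 2 - 17/6 = -⅚)
(A(-5) + B)² = (-⅚ - 124)² = (-749/6)² = 561001/36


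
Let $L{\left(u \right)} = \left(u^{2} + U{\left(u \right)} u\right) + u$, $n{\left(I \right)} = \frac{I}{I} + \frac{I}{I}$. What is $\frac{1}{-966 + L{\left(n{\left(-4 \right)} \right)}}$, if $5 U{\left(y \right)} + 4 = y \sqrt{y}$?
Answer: $- \frac{3005}{2889604} - \frac{5 \sqrt{2}}{5779208} \approx -0.0010412$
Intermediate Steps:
$n{\left(I \right)} = 2$ ($n{\left(I \right)} = 1 + 1 = 2$)
$U{\left(y \right)} = - \frac{4}{5} + \frac{y^{\frac{3}{2}}}{5}$ ($U{\left(y \right)} = - \frac{4}{5} + \frac{y \sqrt{y}}{5} = - \frac{4}{5} + \frac{y^{\frac{3}{2}}}{5}$)
$L{\left(u \right)} = u + u^{2} + u \left(- \frac{4}{5} + \frac{u^{\frac{3}{2}}}{5}\right)$ ($L{\left(u \right)} = \left(u^{2} + \left(- \frac{4}{5} + \frac{u^{\frac{3}{2}}}{5}\right) u\right) + u = \left(u^{2} + u \left(- \frac{4}{5} + \frac{u^{\frac{3}{2}}}{5}\right)\right) + u = u + u^{2} + u \left(- \frac{4}{5} + \frac{u^{\frac{3}{2}}}{5}\right)$)
$\frac{1}{-966 + L{\left(n{\left(-4 \right)} \right)}} = \frac{1}{-966 + \frac{1}{5} \cdot 2 \left(1 + 2^{\frac{3}{2}} + 5 \cdot 2\right)} = \frac{1}{-966 + \frac{1}{5} \cdot 2 \left(1 + 2 \sqrt{2} + 10\right)} = \frac{1}{-966 + \frac{1}{5} \cdot 2 \left(11 + 2 \sqrt{2}\right)} = \frac{1}{-966 + \left(\frac{22}{5} + \frac{4 \sqrt{2}}{5}\right)} = \frac{1}{- \frac{4808}{5} + \frac{4 \sqrt{2}}{5}}$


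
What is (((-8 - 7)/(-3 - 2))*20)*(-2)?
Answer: -120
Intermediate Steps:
(((-8 - 7)/(-3 - 2))*20)*(-2) = (-15/(-5)*20)*(-2) = (-15*(-⅕)*20)*(-2) = (3*20)*(-2) = 60*(-2) = -120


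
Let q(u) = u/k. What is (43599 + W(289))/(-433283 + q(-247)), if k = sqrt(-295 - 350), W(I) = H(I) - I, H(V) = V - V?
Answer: -6051869470425/60544266014207 - 5348785*I*sqrt(645)/60544266014207 ≈ -0.099958 - 2.2437e-6*I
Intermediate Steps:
H(V) = 0
W(I) = -I (W(I) = 0 - I = -I)
k = I*sqrt(645) (k = sqrt(-645) = I*sqrt(645) ≈ 25.397*I)
q(u) = -I*u*sqrt(645)/645 (q(u) = u/((I*sqrt(645))) = u*(-I*sqrt(645)/645) = -I*u*sqrt(645)/645)
(43599 + W(289))/(-433283 + q(-247)) = (43599 - 1*289)/(-433283 - 1/645*I*(-247)*sqrt(645)) = (43599 - 289)/(-433283 + 247*I*sqrt(645)/645) = 43310/(-433283 + 247*I*sqrt(645)/645)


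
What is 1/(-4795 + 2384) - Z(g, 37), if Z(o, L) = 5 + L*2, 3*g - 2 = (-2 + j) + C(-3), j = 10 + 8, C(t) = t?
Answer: -190470/2411 ≈ -79.000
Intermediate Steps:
j = 18
g = 5 (g = ⅔ + ((-2 + 18) - 3)/3 = ⅔ + (16 - 3)/3 = ⅔ + (⅓)*13 = ⅔ + 13/3 = 5)
Z(o, L) = 5 + 2*L
1/(-4795 + 2384) - Z(g, 37) = 1/(-4795 + 2384) - (5 + 2*37) = 1/(-2411) - (5 + 74) = -1/2411 - 1*79 = -1/2411 - 79 = -190470/2411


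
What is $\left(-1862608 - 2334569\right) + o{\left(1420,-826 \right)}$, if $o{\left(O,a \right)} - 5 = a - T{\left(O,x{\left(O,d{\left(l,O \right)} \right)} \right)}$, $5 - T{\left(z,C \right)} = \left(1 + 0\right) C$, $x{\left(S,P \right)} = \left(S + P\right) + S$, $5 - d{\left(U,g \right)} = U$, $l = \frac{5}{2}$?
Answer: $- \frac{8390321}{2} \approx -4.1952 \cdot 10^{6}$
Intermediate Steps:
$l = \frac{5}{2}$ ($l = 5 \cdot \frac{1}{2} = \frac{5}{2} \approx 2.5$)
$d{\left(U,g \right)} = 5 - U$
$x{\left(S,P \right)} = P + 2 S$ ($x{\left(S,P \right)} = \left(P + S\right) + S = P + 2 S$)
$T{\left(z,C \right)} = 5 - C$ ($T{\left(z,C \right)} = 5 - \left(1 + 0\right) C = 5 - 1 C = 5 - C$)
$o{\left(O,a \right)} = \frac{5}{2} + a + 2 O$ ($o{\left(O,a \right)} = 5 - \left(5 - a - \left(\left(5 - \frac{5}{2}\right) + 2 O\right)\right) = 5 - \left(5 - a - \left(\frac{5}{2} + 2 O\right)\right) = 5 - \left(\frac{5}{2} - a - 2 O\right) = 5 + \left(a + \left(- \frac{5}{2} + 2 O\right)\right) = 5 + \left(- \frac{5}{2} + a + 2 O\right) = \frac{5}{2} + a + 2 O$)
$\left(-1862608 - 2334569\right) + o{\left(1420,-826 \right)} = \left(-1862608 - 2334569\right) + \left(\frac{5}{2} - 826 + 2 \cdot 1420\right) = -4197177 + \left(\frac{5}{2} - 826 + 2840\right) = -4197177 + \frac{4033}{2} = - \frac{8390321}{2}$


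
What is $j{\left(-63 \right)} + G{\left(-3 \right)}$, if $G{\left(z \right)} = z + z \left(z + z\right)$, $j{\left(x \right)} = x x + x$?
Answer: $3921$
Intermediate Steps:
$j{\left(x \right)} = x + x^{2}$ ($j{\left(x \right)} = x^{2} + x = x + x^{2}$)
$G{\left(z \right)} = z + 2 z^{2}$ ($G{\left(z \right)} = z + z 2 z = z + 2 z^{2}$)
$j{\left(-63 \right)} + G{\left(-3 \right)} = - 63 \left(1 - 63\right) - 3 \left(1 + 2 \left(-3\right)\right) = \left(-63\right) \left(-62\right) - 3 \left(1 - 6\right) = 3906 - -15 = 3906 + 15 = 3921$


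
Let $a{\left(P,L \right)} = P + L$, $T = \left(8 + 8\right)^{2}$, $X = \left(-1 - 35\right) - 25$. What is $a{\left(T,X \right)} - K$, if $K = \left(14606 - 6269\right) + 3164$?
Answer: $-11306$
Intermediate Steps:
$X = -61$ ($X = -36 - 25 = -61$)
$T = 256$ ($T = 16^{2} = 256$)
$a{\left(P,L \right)} = L + P$
$K = 11501$ ($K = 8337 + 3164 = 11501$)
$a{\left(T,X \right)} - K = \left(-61 + 256\right) - 11501 = 195 - 11501 = -11306$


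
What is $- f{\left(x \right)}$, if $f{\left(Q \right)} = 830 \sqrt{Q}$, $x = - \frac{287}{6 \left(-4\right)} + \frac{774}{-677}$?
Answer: $- \frac{415 \sqrt{713786826}}{4062} \approx -2729.6$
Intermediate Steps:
$x = \frac{175723}{16248}$ ($x = - \frac{287}{-24} + 774 \left(- \frac{1}{677}\right) = \left(-287\right) \left(- \frac{1}{24}\right) - \frac{774}{677} = \frac{287}{24} - \frac{774}{677} = \frac{175723}{16248} \approx 10.815$)
$- f{\left(x \right)} = - 830 \sqrt{\frac{175723}{16248}} = - 830 \frac{\sqrt{713786826}}{8124} = - \frac{415 \sqrt{713786826}}{4062}$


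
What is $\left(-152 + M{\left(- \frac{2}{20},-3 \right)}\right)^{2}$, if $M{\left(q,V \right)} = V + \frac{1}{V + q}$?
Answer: $\frac{23184225}{961} \approx 24125.0$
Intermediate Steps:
$\left(-152 + M{\left(- \frac{2}{20},-3 \right)}\right)^{2} = \left(-152 + \frac{1 + \left(-3\right)^{2} - 3 \left(- \frac{2}{20}\right)}{-3 - \frac{2}{20}}\right)^{2} = \left(-152 + \frac{1 + 9 - 3 \left(\left(-2\right) \frac{1}{20}\right)}{-3 - \frac{1}{10}}\right)^{2} = \left(-152 + \frac{1 + 9 - - \frac{3}{10}}{-3 - \frac{1}{10}}\right)^{2} = \left(-152 + \frac{1 + 9 + \frac{3}{10}}{- \frac{31}{10}}\right)^{2} = \left(-152 - \frac{103}{31}\right)^{2} = \left(- \frac{4815}{31}\right)^{2} = \frac{23184225}{961}$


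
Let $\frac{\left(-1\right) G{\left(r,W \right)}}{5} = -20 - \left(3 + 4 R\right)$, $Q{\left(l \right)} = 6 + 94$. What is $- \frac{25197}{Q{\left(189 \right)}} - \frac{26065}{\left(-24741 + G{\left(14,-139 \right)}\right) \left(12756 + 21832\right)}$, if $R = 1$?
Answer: $- \frac{5361116710529}{21276808200} \approx -251.97$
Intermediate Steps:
$Q{\left(l \right)} = 100$
$G{\left(r,W \right)} = 135$ ($G{\left(r,W \right)} = - 5 \left(-20 - \left(3 + 4 \cdot 1\right)\right) = - 5 \left(-20 - \left(3 + 4\right)\right) = - 5 \left(-20 - 7\right) = \left(-5\right) \left(-27\right) = 135$)
$- \frac{25197}{Q{\left(189 \right)}} - \frac{26065}{\left(-24741 + G{\left(14,-139 \right)}\right) \left(12756 + 21832\right)} = - \frac{25197}{100} - \frac{26065}{\left(-24741 + 135\right) \left(12756 + 21832\right)} = \left(-25197\right) \frac{1}{100} - \frac{26065}{\left(-24606\right) 34588} = - \frac{25197}{100} - \frac{26065}{-851072328} = - \frac{25197}{100} - - \frac{26065}{851072328} = - \frac{25197}{100} + \frac{26065}{851072328} = - \frac{5361116710529}{21276808200}$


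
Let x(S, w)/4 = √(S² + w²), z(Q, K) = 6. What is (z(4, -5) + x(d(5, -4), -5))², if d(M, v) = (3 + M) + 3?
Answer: 2372 + 48*√146 ≈ 2952.0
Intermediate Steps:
d(M, v) = 6 + M
x(S, w) = 4*√(S² + w²)
(z(4, -5) + x(d(5, -4), -5))² = (6 + 4*√((6 + 5)² + (-5)²))² = (6 + 4*√(11² + 25))² = (6 + 4*√(121 + 25))² = (6 + 4*√146)²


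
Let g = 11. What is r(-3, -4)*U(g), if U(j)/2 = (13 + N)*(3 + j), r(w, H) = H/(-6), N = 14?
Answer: 504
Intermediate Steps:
r(w, H) = -H/6 (r(w, H) = H*(-⅙) = -H/6)
U(j) = 162 + 54*j (U(j) = 2*((13 + 14)*(3 + j)) = 2*(27*(3 + j)) = 2*(81 + 27*j) = 162 + 54*j)
r(-3, -4)*U(g) = (-⅙*(-4))*(162 + 54*11) = 2*(162 + 594)/3 = (⅔)*756 = 504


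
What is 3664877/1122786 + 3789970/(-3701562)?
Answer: 1551740696909/692676998622 ≈ 2.2402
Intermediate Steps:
3664877/1122786 + 3789970/(-3701562) = 3664877*(1/1122786) + 3789970*(-1/3701562) = 3664877/1122786 - 1894985/1850781 = 1551740696909/692676998622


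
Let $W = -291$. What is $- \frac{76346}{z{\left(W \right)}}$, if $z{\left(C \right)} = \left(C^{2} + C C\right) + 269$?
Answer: $- \frac{76346}{169631} \approx -0.45007$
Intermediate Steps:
$z{\left(C \right)} = 269 + 2 C^{2}$ ($z{\left(C \right)} = \left(C^{2} + C^{2}\right) + 269 = 2 C^{2} + 269 = 269 + 2 C^{2}$)
$- \frac{76346}{z{\left(W \right)}} = - \frac{76346}{269 + 2 \left(-291\right)^{2}} = - \frac{76346}{269 + 2 \cdot 84681} = - \frac{76346}{269 + 169362} = - \frac{76346}{169631}$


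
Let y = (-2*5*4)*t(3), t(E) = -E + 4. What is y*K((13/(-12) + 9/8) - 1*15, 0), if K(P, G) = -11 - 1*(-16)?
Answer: -200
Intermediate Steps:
t(E) = 4 - E
K(P, G) = 5 (K(P, G) = -11 + 16 = 5)
y = -40 (y = (-2*5*4)*(4 - 1*3) = (-10*4)*(4 - 3) = -40*1 = -40)
y*K((13/(-12) + 9/8) - 1*15, 0) = -40*5 = -200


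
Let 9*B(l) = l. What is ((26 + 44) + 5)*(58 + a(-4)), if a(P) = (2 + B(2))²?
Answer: 127450/27 ≈ 4720.4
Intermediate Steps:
B(l) = l/9
a(P) = 400/81 (a(P) = (2 + (⅑)*2)² = (2 + 2/9)² = (20/9)² = 400/81)
((26 + 44) + 5)*(58 + a(-4)) = ((26 + 44) + 5)*(58 + 400/81) = (70 + 5)*(5098/81) = 75*(5098/81) = 127450/27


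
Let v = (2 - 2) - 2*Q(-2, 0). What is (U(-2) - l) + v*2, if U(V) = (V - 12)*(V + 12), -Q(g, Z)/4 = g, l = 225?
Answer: -397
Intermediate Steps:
Q(g, Z) = -4*g
U(V) = (-12 + V)*(12 + V)
v = -16 (v = (2 - 2) - (-8)*(-2) = 0 - 2*8 = 0 - 16 = -16)
(U(-2) - l) + v*2 = ((-144 + (-2)²) - 1*225) - 16*2 = ((-144 + 4) - 225) - 32 = (-140 - 225) - 32 = -365 - 32 = -397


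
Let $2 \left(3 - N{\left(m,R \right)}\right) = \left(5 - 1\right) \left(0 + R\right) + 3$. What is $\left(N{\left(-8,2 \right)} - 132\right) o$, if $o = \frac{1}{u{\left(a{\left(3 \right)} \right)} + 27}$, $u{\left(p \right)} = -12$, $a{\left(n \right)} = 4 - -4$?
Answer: $- \frac{269}{30} \approx -8.9667$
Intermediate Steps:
$a{\left(n \right)} = 8$ ($a{\left(n \right)} = 4 + 4 = 8$)
$N{\left(m,R \right)} = \frac{3}{2} - 2 R$ ($N{\left(m,R \right)} = 3 - \frac{\left(5 - 1\right) \left(0 + R\right) + 3}{2} = 3 - \frac{4 R + 3}{2} = 3 - \frac{3 + 4 R}{2} = 3 - \left(\frac{3}{2} + 2 R\right) = \frac{3}{2} - 2 R$)
$o = \frac{1}{15}$ ($o = \frac{1}{-12 + 27} = \frac{1}{15} \approx 0.066667$)
$\left(N{\left(-8,2 \right)} - 132\right) o = \left(\left(\frac{3}{2} - 4\right) - 132\right) \frac{1}{15} = \left(- \frac{5}{2} - 132\right) \frac{1}{15} = \left(- \frac{269}{2}\right) \frac{1}{15} = - \frac{269}{30}$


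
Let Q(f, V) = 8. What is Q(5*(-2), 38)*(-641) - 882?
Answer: -6010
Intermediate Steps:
Q(5*(-2), 38)*(-641) - 882 = 8*(-641) - 882 = -5128 - 882 = -6010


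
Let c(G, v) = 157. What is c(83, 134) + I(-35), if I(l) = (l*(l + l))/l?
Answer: 87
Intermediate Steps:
I(l) = 2*l (I(l) = (l*(2*l))/l = (2*l**2)/l = 2*l)
c(83, 134) + I(-35) = 157 + 2*(-35) = 157 - 70 = 87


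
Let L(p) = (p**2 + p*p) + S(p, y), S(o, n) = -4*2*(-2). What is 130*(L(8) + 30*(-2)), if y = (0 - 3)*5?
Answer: 10920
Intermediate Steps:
y = -15 (y = -3*5 = -15)
S(o, n) = 16 (S(o, n) = -8*(-2) = 16)
L(p) = 16 + 2*p**2 (L(p) = (p**2 + p*p) + 16 = (p**2 + p**2) + 16 = 2*p**2 + 16 = 16 + 2*p**2)
130*(L(8) + 30*(-2)) = 130*((16 + 2*8**2) + 30*(-2)) = 130*((16 + 2*64) - 60) = 130*((16 + 128) - 60) = 130*(144 - 60) = 130*84 = 10920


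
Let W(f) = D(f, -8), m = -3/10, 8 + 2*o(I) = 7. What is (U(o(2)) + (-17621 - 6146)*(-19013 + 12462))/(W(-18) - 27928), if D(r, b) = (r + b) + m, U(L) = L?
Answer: -518992055/93181 ≈ -5569.7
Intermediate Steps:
o(I) = -1/2 (o(I) = -4 + (1/2)*7 = -4 + 7/2 = -1/2)
m = -3/10 (m = -3*1/10 = -3/10 ≈ -0.30000)
D(r, b) = -3/10 + b + r (D(r, b) = (r + b) - 3/10 = (b + r) - 3/10 = -3/10 + b + r)
W(f) = -83/10 + f (W(f) = -3/10 - 8 + f = -83/10 + f)
(U(o(2)) + (-17621 - 6146)*(-19013 + 12462))/(W(-18) - 27928) = (-1/2 + (-17621 - 6146)*(-19013 + 12462))/((-83/10 - 18) - 27928) = (-1/2 - 23767*(-6551))/(-263/10 - 27928) = (-1/2 + 155697617)/(-279543/10) = (311395233/2)*(-10/279543) = -518992055/93181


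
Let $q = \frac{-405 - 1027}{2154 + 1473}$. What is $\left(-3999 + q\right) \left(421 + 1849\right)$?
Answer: $- \frac{32928177350}{3627} \approx -9.0786 \cdot 10^{6}$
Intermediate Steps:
$q = - \frac{1432}{3627} \approx -0.39482$
$\left(-3999 + q\right) \left(421 + 1849\right) = \left(-3999 - \frac{1432}{3627}\right) \left(421 + 1849\right) = \left(- \frac{14505805}{3627}\right) 2270 = - \frac{32928177350}{3627}$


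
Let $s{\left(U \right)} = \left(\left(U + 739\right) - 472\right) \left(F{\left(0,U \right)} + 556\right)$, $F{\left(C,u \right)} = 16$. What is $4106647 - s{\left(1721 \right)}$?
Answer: $2969511$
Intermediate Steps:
$s{\left(U \right)} = 152724 + 572 U$ ($s{\left(U \right)} = \left(\left(U + 739\right) - 472\right) \left(16 + 556\right) = \left(\left(739 + U\right) - 472\right) 572 = \left(267 + U\right) 572 = 152724 + 572 U$)
$4106647 - s{\left(1721 \right)} = 4106647 - \left(152724 + 572 \cdot 1721\right) = 4106647 - \left(152724 + 984412\right) = 4106647 - 1137136 = 2969511$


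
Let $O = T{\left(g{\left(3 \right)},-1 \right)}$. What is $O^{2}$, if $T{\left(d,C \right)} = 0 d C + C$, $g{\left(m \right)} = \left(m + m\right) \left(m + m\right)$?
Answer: $1$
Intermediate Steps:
$g{\left(m \right)} = 4 m^{2}$ ($g{\left(m \right)} = 2 m 2 m = 4 m^{2}$)
$T{\left(d,C \right)} = C$ ($T{\left(d,C \right)} = 0 C + C = 0 + C = C$)
$O = -1$
$O^{2} = \left(-1\right)^{2} = 1$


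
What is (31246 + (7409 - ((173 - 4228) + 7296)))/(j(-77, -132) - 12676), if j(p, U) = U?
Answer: -17707/6404 ≈ -2.7650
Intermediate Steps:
(31246 + (7409 - ((173 - 4228) + 7296)))/(j(-77, -132) - 12676) = (31246 + (7409 - ((173 - 4228) + 7296)))/(-132 - 12676) = (31246 + (7409 - (-4055 + 7296)))/(-12808) = (31246 + (7409 - 1*3241))*(-1/12808) = (31246 + (7409 - 3241))*(-1/12808) = (31246 + 4168)*(-1/12808) = 35414*(-1/12808) = -17707/6404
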